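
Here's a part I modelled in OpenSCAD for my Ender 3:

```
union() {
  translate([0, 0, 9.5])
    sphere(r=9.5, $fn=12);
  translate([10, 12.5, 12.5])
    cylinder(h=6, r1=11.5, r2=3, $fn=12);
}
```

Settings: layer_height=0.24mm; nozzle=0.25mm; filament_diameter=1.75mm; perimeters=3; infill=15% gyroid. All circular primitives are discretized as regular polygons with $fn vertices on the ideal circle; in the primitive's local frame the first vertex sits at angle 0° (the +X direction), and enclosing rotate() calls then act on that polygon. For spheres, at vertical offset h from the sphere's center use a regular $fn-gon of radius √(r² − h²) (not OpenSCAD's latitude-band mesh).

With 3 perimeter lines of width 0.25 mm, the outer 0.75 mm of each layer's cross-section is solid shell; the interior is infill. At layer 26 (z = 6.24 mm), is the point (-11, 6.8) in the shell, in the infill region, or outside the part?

At z = 6.24 mm: the r=9.5 sphere slices to a regular 12-gon of circumradius 8.923 (√(r²−h²) with h=3.26 from center); the cone at (10, 12.5) is absent (z outside [12.5, 18.5]); Taking the union: only the r=9.5 sphere is present, so the union is just that shape — 1 connected region. Overall, the cross-section is a single solid region. The nearest boundary edge runs (-4.46, 7.73)→(-7.73, 4.46); distance from the point to it = 4.02 mm. The point is not inside any of the regions above, so it lies outside the cross-section (4.02 mm from the nearest boundary).

outside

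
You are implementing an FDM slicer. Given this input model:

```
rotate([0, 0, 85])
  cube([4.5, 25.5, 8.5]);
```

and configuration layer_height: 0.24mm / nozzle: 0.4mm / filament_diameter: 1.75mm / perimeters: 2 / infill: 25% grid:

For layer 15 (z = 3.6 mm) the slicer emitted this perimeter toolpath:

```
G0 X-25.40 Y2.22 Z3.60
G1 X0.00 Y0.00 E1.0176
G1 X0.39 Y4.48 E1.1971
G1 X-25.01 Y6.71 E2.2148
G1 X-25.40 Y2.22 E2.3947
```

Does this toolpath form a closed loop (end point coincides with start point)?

Start point (G0): (-25.40, 2.22). End point (last G1): the path returns to the start — closed.

yes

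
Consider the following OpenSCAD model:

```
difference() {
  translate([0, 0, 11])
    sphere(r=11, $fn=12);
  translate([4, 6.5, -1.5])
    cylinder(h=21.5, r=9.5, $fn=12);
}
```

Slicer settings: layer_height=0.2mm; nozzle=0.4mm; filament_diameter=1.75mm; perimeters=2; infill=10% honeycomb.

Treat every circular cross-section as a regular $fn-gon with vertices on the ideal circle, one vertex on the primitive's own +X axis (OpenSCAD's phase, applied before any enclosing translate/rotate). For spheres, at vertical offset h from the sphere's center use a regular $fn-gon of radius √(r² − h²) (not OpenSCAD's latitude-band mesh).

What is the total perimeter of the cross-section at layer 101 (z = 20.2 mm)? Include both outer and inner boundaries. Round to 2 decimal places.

37.46 mm

At z = 20.2 mm: the sphere: section is a regular 12-gon, circumradius = √(r²−h²) = √(11²−9.2²) = 6.030 (perimeter = 2·12·6.030·sin(180°/12) = 37.46 mm); the cylinder at (4, 6.5) does not reach this height (z outside [-1.5, 20]); Subtracting the remaining from the first: none of the subtracted shapes is present at this height, so the r=11 sphere is unchanged — boundary = 37.46 mm. Overall, the cross-section is a single solid region. Total boundary length (outer) = 37.46 mm.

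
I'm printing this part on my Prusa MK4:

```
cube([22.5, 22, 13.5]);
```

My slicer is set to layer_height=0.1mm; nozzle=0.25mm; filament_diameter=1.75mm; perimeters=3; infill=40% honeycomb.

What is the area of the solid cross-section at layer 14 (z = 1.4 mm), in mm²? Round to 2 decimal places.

At z = 1.4 mm: the 22.5×22 cube contributes its full rectangle (area 495.00 mm²). Overall, the cross-section is a single solid region. Net area = 495.00 mm².

495.00 mm²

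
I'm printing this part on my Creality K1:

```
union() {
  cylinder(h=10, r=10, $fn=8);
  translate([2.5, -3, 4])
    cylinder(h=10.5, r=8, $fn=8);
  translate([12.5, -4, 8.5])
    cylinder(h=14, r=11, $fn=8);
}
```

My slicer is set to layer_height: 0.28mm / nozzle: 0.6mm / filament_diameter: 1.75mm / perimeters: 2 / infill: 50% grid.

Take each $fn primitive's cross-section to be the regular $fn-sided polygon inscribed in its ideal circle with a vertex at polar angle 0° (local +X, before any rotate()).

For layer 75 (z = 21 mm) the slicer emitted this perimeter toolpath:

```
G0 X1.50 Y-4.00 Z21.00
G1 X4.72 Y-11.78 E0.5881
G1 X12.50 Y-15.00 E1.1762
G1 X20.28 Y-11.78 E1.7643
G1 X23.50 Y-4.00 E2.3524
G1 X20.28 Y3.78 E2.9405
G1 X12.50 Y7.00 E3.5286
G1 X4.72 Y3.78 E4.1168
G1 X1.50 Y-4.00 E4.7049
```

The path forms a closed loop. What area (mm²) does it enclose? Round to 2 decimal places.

Apply the shoelace formula to the sequence of (X, Y) vertices; enclosed area = 342.32 mm².

342.32 mm²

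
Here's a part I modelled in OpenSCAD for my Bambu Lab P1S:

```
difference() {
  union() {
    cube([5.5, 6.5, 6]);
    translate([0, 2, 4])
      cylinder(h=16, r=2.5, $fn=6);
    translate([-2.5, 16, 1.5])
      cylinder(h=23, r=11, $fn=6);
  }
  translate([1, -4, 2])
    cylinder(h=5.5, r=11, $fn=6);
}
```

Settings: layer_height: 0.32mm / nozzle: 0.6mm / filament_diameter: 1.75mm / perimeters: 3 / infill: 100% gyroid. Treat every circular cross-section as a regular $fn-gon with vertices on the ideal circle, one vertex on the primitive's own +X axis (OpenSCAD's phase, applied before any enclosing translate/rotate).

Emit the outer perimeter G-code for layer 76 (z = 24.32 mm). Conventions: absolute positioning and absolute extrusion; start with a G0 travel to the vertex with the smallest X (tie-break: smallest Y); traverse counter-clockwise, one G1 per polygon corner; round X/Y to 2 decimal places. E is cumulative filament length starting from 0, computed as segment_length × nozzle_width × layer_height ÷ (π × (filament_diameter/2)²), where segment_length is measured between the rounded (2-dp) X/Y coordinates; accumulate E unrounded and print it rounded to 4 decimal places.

G0 X-13.50 Y16.00 Z24.32
G1 X-8.00 Y6.47 E0.8783
G1 X3.00 Y6.47 E1.7564
G1 X8.50 Y16.00 E2.6347
G1 X3.00 Y25.53 E3.5130
G1 X-8.00 Y25.53 E4.3911
G1 X-13.50 Y16.00 E5.2694

At z = 24.32 mm: the cube does not reach this height (z outside [0, 6]); the cylinder at (0, 2) is not intersected at this z (z outside [4, 20]); the r=11 cylinder at (-2.5, 16) contributes a regular 6-gon of circumradius 11; Taking the union: only the r=11 cylinder at (-2.5, 16) is present, so the union is just that shape — 1 connected region; the cylinder at (1, -4) is absent (z outside [2, 7.5]); Subtracting the remaining from the first: none of the subtracted shapes is present at this height, so that combined region is unchanged — 1 connected region. The outline is a single polygon with 6 vertices. Extrusion per mm of travel: 0.6 × 0.32 / (π × 0.875²) = 0.079824. Accumulating E over each segment gives final E = 5.2694.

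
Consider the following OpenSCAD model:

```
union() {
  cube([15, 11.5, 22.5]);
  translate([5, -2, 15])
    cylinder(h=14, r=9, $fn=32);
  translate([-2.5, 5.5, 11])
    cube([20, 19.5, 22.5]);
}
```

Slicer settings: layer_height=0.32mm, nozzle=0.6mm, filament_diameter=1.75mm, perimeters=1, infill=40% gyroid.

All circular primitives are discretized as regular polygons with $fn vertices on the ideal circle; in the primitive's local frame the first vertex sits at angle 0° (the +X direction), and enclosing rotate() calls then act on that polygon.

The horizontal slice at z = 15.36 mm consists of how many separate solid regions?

1

At z = 15.36 mm: the cube is present — its section is the full 15×11.5 rectangle; the r=9 cylinder at (5, -2) gives a regular 32-gon of circumradius 9 (constant along its height); the 20×19.5 cube at (-2.5, 5.5) contributes its full rectangle; Merging all regions: the regions partially overlap (shared area 167.82 mm²), so overlapping operands fuse into one piece — 1 connected region. The result has 1 disconnected region.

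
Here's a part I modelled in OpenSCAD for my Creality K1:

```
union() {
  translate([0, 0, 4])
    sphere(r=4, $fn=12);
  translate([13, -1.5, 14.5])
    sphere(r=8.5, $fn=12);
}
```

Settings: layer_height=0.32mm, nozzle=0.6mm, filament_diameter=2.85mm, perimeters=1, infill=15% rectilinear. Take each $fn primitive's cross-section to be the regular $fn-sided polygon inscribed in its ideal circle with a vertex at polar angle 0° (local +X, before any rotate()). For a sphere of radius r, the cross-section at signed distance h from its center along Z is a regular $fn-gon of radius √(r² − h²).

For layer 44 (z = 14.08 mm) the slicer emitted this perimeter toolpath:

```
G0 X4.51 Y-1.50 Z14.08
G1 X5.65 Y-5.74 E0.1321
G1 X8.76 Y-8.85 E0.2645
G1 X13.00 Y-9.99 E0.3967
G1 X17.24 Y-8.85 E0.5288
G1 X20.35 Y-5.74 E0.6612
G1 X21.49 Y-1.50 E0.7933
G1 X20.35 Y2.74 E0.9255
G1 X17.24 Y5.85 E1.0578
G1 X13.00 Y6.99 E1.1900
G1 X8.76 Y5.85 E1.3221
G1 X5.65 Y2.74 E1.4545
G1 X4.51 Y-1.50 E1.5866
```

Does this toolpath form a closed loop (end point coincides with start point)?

yes

Start point (G0): (4.51, -1.50). End point (last G1): the path returns to the start — closed.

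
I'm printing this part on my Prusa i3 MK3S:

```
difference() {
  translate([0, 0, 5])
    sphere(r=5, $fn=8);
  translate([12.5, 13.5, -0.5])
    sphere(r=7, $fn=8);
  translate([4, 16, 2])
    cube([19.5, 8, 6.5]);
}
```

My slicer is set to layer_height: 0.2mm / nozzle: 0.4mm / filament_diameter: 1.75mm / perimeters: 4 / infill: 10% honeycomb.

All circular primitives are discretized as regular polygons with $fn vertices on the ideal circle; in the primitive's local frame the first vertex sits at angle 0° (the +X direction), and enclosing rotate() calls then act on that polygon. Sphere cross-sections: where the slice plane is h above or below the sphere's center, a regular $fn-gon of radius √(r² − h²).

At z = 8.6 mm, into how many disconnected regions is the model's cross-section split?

At z = 8.6 mm: the r=5 sphere slices to a regular 8-gon of circumradius 3.470 (√(r²−h²) with h=3.6 from center); the sphere at (12.5, 13.5) is absent (|z−center|=9.100 > r=7); the cube at (4, 16) is absent (z outside [2, 8.5]); Subtracting the remaining from the first: none of the subtracted shapes is present at this height, so the r=5 sphere is unchanged — 1 connected region. The result has 1 disconnected region.

1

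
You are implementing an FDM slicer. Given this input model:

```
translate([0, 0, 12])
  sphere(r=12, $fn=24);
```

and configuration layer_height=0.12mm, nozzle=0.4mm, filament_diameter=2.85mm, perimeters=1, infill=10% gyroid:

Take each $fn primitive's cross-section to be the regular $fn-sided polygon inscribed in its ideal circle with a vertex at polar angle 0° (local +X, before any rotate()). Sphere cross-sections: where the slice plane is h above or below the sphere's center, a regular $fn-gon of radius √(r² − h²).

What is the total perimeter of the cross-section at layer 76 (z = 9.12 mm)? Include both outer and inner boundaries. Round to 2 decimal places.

72.99 mm

At z = 9.12 mm: the r=12 sphere slices to a regular 24-gon of circumradius 11.649 (√(r²−h²) with h=2.88 from center) (perimeter = 2·24·11.649·sin(180°/24) = 72.99 mm). Overall, the cross-section is a single solid region. Total boundary length (outer) = 72.99 mm.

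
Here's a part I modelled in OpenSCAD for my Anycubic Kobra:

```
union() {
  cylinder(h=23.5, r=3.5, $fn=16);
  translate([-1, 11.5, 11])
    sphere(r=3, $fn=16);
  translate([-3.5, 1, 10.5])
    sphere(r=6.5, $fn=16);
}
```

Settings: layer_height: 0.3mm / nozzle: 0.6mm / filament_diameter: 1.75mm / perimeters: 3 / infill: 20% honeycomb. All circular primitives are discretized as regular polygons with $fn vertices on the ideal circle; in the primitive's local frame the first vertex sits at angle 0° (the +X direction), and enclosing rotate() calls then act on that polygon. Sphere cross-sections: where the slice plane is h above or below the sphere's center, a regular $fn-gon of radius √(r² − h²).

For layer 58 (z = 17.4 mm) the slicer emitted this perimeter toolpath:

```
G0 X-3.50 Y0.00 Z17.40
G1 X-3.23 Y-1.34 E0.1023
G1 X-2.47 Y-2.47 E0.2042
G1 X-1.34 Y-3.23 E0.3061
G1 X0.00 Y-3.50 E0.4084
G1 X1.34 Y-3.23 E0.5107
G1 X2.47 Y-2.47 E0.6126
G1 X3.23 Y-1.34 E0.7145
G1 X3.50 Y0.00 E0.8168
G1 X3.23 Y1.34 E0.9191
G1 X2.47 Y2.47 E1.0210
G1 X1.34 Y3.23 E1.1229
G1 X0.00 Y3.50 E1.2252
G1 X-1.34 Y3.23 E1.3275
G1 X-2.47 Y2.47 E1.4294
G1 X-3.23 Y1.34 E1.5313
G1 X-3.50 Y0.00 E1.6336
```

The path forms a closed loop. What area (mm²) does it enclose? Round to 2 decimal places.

37.43 mm²

Apply the shoelace formula to the sequence of (X, Y) vertices; enclosed area = 37.43 mm².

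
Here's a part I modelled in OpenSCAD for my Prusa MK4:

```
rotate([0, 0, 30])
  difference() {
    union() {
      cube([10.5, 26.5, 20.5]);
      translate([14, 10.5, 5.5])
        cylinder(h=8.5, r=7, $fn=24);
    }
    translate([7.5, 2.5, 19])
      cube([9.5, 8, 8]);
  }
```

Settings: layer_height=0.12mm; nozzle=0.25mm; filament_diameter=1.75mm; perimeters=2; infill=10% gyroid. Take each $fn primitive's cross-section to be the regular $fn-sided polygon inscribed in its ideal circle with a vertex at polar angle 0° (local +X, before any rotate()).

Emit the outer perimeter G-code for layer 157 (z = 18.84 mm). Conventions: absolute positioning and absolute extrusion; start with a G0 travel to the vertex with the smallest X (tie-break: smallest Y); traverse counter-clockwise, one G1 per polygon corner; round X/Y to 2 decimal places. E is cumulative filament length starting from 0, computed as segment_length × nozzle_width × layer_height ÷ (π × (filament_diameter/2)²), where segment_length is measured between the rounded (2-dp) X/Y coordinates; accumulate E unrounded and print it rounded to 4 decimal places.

At z = 18.84 mm: the cube (footprint 10.5×26.5) is included at this height; the cylinder at (14, 10.5) does not reach this height (z outside [5.5, 14]); Combining (union): only the 10.5×26.5 cube is present, so the union is just that shape — 1 connected region; the cube at (7.5, 2.5) is not intersected at this z (z outside [19, 27]); Subtracting the remaining from the first: none of the subtracted shapes is present at this height, so the result so far is unchanged — 1 connected region; (rotated 30° about Z; rotation is an isometry so areas/perimeters/island counts are preserved). The outline is a single polygon with 4 vertices. Extrusion per mm of travel: 0.25 × 0.12 / (π × 0.875²) = 0.012473. Accumulating E over each segment gives final E = 0.9229.

G0 X-13.25 Y22.95 Z18.84
G1 X0.00 Y0.00 E0.3305
G1 X9.09 Y5.25 E0.4615
G1 X-4.16 Y28.20 E0.7920
G1 X-13.25 Y22.95 E0.9229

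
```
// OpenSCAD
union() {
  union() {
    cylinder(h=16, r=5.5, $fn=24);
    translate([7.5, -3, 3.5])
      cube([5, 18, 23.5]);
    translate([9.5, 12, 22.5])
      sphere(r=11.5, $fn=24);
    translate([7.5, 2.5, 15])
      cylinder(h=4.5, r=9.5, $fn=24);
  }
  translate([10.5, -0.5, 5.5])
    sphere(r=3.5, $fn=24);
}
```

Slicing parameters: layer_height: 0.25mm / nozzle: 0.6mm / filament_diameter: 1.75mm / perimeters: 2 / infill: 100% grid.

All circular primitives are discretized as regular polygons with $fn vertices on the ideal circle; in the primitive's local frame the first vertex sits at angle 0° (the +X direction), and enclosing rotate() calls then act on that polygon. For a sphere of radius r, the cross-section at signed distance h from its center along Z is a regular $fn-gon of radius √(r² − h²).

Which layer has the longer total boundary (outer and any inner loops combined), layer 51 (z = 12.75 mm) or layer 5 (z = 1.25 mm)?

Layer 51 (z = 12.75): the cylinder: section is a regular 24-gon, circumradius r=5.5 (perimeter = 2·24·5.500·sin(180°/24) = 34.46 mm); the cube at (7.5, -3) (footprint 5×18) is included at this height (perimeter 46.00 mm); the r=11.5 sphere at (9.5, 12) slices to a regular 24-gon of circumradius 6.098 (√(r²−h²) with h=9.75 from center) (perimeter = 2·24·6.098·sin(180°/24) = 38.21 mm); the cylinder at (7.5, 2.5) does not reach this height (z outside [15, 19.5]); Taking the union: the regions partially overlap (shared area 44.32 mm²), so the edge portions inside another operand are dropped and the merged outline is re-measured after clipping — boundary = 91.47 mm; the sphere at (10.5, -0.5) does not reach this height (|z−center|=7.250 > r=3.5); Merging all regions: only the result so far is present, so the union is just that shape — boundary = 91.47 mm. So its perimeter = 91.47 mm. Layer 5 (z = 1.25): the cylinder: section is a regular 24-gon, circumradius r=5.5 (perimeter = 2·24·5.500·sin(180°/24) = 34.46 mm); the cube at (7.5, -3) is not intersected at this z (z outside [3.5, 27]); the sphere at (9.5, 12) is absent (|z−center|=21.250 > r=11.5); the cylinder at (7.5, 2.5) is not intersected at this z (z outside [15, 19.5]); Combining (union): only the r=5.5 cylinder is present, so the union is just that shape — boundary = 34.46 mm; the sphere at (10.5, -0.5) is not intersected at this z (|z−center|=4.250 > r=3.5); Taking the union: only the result so far is present, so the union is just that shape — boundary = 34.46 mm. So its perimeter = 34.46 mm. Layer 51 is larger (91.47 vs 34.46 mm).

layer 51 (z = 12.75 mm)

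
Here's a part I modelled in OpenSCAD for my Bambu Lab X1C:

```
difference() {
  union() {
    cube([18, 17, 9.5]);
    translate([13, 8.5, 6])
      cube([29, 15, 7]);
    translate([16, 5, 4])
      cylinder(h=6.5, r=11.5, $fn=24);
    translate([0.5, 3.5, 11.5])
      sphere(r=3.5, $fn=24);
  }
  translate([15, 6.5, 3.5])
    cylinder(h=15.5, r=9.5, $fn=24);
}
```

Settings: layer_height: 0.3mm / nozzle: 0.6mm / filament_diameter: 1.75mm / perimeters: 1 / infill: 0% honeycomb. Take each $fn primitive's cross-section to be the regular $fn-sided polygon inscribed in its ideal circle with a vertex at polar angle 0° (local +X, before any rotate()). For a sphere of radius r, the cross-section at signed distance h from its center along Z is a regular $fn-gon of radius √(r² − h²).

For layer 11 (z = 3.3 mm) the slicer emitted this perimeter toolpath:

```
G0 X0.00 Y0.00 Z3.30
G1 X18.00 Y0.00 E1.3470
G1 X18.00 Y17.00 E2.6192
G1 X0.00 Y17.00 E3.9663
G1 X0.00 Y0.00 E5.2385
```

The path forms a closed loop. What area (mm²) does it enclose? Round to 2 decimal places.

Apply the shoelace formula to the sequence of (X, Y) vertices; enclosed area = 306.00 mm².

306.00 mm²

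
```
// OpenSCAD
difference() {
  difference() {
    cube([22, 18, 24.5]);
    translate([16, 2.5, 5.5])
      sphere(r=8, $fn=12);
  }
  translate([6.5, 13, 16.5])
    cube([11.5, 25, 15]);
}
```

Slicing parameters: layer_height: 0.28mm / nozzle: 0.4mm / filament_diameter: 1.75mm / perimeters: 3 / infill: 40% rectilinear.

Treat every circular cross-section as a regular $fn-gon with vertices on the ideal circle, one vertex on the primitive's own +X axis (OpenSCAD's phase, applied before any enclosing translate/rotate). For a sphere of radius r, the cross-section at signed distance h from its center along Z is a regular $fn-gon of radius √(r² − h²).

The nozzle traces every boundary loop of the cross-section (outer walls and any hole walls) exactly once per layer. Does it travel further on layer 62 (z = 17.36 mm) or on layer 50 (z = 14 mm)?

Layer 62 (z = 17.36): the 22×18 cube contributes its full rectangle (perimeter 80.00 mm); the sphere at (16, 2.5) does not reach this height (|z−center|=11.860 > r=8); After the difference (first − rest): none of the subtracted shapes is present at this height, so the 22×18 cube is unchanged — boundary = 80.00 mm; the 11.5×25 cube at (6.5, 13) contributes its full rectangle (perimeter 73.00 mm); After the difference (first − rest): starting from that combined region, the 11.5×25 cube at (6.5, 13) partially overlaps it — only the 57.50 mm² overlap (of its 287.50 mm²) is removed, clipping the outline — boundary = 90.00 mm. So its perimeter = 90.00 mm. Layer 50 (z = 14): the 22×18 cube contributes its full rectangle (perimeter 80.00 mm); the sphere at (16, 2.5) does not reach this height (|z−center|=8.500 > r=8); After the difference (first − rest): none of the subtracted shapes is present at this height, so the 22×18 cube is unchanged — boundary = 80.00 mm; the cube at (6.5, 13) does not reach this height (z outside [16.5, 31.5]); Taking the first minus the rest: none of the subtracted shapes is present at this height, so the result so far is unchanged — boundary = 80.00 mm. So its perimeter = 80.00 mm. Layer 62 is larger (90.00 vs 80.00 mm).

layer 62 (z = 17.36 mm)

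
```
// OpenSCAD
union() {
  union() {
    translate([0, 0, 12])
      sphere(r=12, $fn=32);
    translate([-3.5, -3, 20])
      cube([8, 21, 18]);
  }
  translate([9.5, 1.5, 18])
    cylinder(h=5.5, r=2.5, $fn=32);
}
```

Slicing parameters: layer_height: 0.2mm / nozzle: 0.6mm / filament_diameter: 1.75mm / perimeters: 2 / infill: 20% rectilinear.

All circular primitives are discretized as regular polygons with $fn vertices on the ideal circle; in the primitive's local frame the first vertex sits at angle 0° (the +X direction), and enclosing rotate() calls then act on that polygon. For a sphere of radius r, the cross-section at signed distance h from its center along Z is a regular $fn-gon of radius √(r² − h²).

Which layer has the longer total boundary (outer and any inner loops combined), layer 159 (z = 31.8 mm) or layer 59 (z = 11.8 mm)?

Layer 159 (z = 31.8): the sphere does not reach this height (|z−center|=19.800 > r=12); the cube at (-3.5, -3) is present — its section is the full 8×21 rectangle (perimeter 58.00 mm); Merging all regions: only the 8×21 cube at (-3.5, -3) is present, so the union is just that shape — boundary = 58.00 mm; the cylinder at (9.5, 1.5) is not intersected at this z (z outside [18, 23.5]); Merging all regions: only that combined region is present, so the union is just that shape — boundary = 58.00 mm. So its perimeter = 58.00 mm. Layer 59 (z = 11.8): the r=12 sphere slices to a regular 32-gon of circumradius 11.998 (√(r²−h²) with h=0.2 from center) (perimeter = 2·32·11.998·sin(180°/32) = 75.27 mm); the cube at (-3.5, -3) does not reach this height (z outside [20, 38]); Combining (union): only the r=12 sphere is present, so the union is just that shape — boundary = 75.27 mm; the cylinder at (9.5, 1.5) does not reach this height (z outside [18, 23.5]); Taking the union: only that combined region is present, so the union is just that shape — boundary = 75.27 mm. So its perimeter = 75.27 mm. Layer 59 is larger (75.27 vs 58.00 mm).

layer 59 (z = 11.8 mm)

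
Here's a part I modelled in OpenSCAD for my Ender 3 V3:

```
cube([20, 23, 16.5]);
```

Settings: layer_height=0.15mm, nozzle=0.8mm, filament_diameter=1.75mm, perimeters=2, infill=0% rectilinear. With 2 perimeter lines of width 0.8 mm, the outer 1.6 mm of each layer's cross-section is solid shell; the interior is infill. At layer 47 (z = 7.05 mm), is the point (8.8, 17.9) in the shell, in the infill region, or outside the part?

infill

At z = 7.05 mm: the cube is present — its section is the full 20×23 rectangle. Overall, the cross-section is a single solid region. The nearest boundary edge runs (20.00, 23.00)→(0.00, 23.00); distance from the point to it = 5.10 mm. The point is inside the cross-section and 5.10 mm from the nearest boundary — more than the 1.6 mm shell width (2 × 0.8), so it's in the infill interior.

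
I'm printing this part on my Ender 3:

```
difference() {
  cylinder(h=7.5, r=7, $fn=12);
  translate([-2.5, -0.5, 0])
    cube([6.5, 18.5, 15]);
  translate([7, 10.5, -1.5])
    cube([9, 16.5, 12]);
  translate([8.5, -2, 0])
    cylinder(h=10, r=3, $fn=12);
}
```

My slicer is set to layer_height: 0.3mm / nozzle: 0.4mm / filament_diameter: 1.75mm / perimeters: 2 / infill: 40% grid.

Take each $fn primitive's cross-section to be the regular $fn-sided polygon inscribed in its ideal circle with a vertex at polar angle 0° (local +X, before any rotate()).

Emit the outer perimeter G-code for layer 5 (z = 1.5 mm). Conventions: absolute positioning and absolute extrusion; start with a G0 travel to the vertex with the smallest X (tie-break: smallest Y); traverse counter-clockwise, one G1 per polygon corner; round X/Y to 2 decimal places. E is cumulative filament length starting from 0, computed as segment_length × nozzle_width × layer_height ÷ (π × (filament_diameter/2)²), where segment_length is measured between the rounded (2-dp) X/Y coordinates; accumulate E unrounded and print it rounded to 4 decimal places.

G0 X-7.00 Y0.00 Z1.50
G1 X-6.06 Y-3.50 E0.1808
G1 X-3.50 Y-6.06 E0.3614
G1 X0.00 Y-7.00 E0.5422
G1 X3.50 Y-6.06 E0.7230
G1 X5.98 Y-3.58 E0.8980
G1 X5.90 Y-3.50 E0.9037
G1 X5.50 Y-2.00 E0.9811
G1 X5.90 Y-0.50 E1.0586
G1 X6.87 Y0.47 E1.1270
G1 X6.06 Y3.50 E1.2835
G1 X4.00 Y5.56 E1.4288
G1 X4.00 Y-0.50 E1.7311
G1 X-2.50 Y-0.50 E2.0554
G1 X-2.50 Y6.33 E2.3962
G1 X-3.50 Y6.06 E2.4479
G1 X-6.06 Y3.50 E2.6285
G1 X-7.00 Y0.00 E2.8093

At z = 1.5 mm: the r=7 cylinder gives a regular 12-gon of circumradius 7 (constant along its height); the 6.5×18.5 cube at (-2.5, -0.5) contributes its full rectangle; the 9×16.5 cube at (7, 10.5) contributes its full rectangle; the r=3 cylinder at (8.5, -2) contributes a regular 12-gon of circumradius 3; Taking the first minus the rest: starting from the r=7 cylinder, the 6.5×18.5 cube at (-2.5, -0.5) partially overlaps it — only the 45.68 mm² overlap (of its 120.25 mm²) is removed, clipping the outline; the 9×16.5 cube at (7, 10.5) misses the remaining region (no effect); the r=3 cylinder at (8.5, -2) partially overlaps it — only the 2.83 mm² overlap (of its 27.00 mm²) is removed, clipping the outline — 1 connected region. The outline is a single polygon with 17 vertices. Extrusion per mm of travel: 0.4 × 0.3 / (π × 0.875²) = 0.049890. Accumulating E over each segment gives final E = 2.8093.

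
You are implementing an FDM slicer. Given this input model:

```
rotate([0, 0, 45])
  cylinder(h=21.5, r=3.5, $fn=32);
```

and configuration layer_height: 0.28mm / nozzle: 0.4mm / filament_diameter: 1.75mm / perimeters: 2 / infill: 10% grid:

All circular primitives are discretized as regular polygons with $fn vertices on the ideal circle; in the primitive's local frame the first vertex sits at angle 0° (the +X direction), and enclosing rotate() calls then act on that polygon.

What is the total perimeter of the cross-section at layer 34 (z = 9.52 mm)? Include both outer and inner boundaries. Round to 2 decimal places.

At z = 9.52 mm: the r=3.5 cylinder gives a regular 32-gon of circumradius 3.5 (constant along its height) (perimeter = 2·32·3.500·sin(180°/32) = 21.96 mm); (rotated 45° about Z; rotation is an isometry so areas/perimeters/island counts are preserved). Overall, the cross-section is a single solid region. Total boundary length (outer) = 21.96 mm.

21.96 mm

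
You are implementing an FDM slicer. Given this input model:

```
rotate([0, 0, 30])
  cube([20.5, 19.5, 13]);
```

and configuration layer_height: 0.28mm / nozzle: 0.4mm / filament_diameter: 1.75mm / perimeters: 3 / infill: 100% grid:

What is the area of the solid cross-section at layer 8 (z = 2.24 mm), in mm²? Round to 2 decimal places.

399.75 mm²

At z = 2.24 mm: the cube is present — its section is the full 20.5×19.5 rectangle (area 399.75 mm²); (whole slice rotated 30° about Z — lengths, areas and connectivity unchanged). Overall, the cross-section is a single solid region. Net area = 399.75 mm².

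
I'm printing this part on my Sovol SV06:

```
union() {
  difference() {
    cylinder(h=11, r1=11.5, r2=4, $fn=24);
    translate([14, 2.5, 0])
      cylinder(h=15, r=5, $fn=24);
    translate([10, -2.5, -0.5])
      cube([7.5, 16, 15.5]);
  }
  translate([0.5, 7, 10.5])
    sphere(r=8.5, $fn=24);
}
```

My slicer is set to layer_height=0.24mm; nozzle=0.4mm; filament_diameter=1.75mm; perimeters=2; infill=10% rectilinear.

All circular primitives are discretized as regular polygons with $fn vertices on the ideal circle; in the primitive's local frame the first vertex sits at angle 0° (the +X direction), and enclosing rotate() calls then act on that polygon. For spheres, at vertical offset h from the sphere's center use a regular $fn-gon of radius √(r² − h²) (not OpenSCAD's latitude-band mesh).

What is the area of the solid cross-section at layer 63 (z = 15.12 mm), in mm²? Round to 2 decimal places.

158.10 mm²

At z = 15.12 mm: the cone is absent (z outside [0, 11]); the cylinder at (14, 2.5) is absent (z outside [0, 15]); the cube at (10, -2.5) is not intersected at this z (z outside [-0.5, 15]); Taking the first minus the rest: the first operand is absent here, so nothing remains; the r=8.5 sphere at (0.5, 7) slices to a regular 24-gon of circumradius 7.135 (√(r²−h²) with h=4.62 from center) (area = (24/2)·7.135²·sin(360°/24) = 158.10 mm²); Merging all regions: only the r=8.5 sphere at (0.5, 7) is present, so the union is just that shape — area = 158.10 mm². Overall, the cross-section is a single solid region. Net area = 158.10 mm².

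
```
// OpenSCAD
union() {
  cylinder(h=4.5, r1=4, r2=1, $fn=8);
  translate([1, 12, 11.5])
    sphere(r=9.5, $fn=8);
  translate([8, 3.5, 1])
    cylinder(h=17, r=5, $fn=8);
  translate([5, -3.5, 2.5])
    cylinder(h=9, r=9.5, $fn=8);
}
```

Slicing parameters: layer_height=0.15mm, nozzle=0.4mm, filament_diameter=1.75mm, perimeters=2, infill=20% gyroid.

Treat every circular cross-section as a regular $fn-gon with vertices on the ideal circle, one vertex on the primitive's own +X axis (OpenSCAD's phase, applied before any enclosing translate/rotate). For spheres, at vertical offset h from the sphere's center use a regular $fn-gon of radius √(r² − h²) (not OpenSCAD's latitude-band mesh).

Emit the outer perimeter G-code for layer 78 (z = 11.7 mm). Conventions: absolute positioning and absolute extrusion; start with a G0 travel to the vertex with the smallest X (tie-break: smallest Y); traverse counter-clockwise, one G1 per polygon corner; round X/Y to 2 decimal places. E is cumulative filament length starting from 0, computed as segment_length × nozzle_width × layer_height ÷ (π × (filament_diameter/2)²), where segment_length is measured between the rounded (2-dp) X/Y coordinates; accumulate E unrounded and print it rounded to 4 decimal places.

G0 X-8.50 Y12.00 Z11.70
G1 X-5.72 Y5.28 E0.1814
G1 X1.00 Y2.50 E0.3628
G1 X3.06 Y3.36 E0.4185
G1 X4.46 Y-0.04 E0.5102
G1 X8.00 Y-1.50 E0.6057
G1 X11.54 Y-0.04 E0.7013
G1 X13.00 Y3.50 E0.7968
G1 X11.54 Y7.04 E0.8923
G1 X8.89 Y8.13 E0.9638
G1 X10.50 Y12.00 E1.0683
G1 X7.72 Y18.72 E1.2498
G1 X1.00 Y21.50 E1.4312
G1 X-5.72 Y18.72 E1.6126
G1 X-8.50 Y12.00 E1.7940

At z = 11.7 mm: the cone is not intersected at this z (z outside [0, 4.5]); the sphere at (1, 12): section is a regular 8-gon, circumradius = √(r²−h²) = √(9.5²−0.2²) = 9.498; the r=5 cylinder at (8, 3.5) gives a regular 8-gon of circumradius 5 (constant along its height); the cylinder at (5, -3.5) is absent (z outside [2.5, 11.5]); Merging all regions: the regions partially overlap (shared area 14.39 mm²), so overlapping operands fuse into one piece — 1 connected region. The outline is a single polygon with 14 vertices. Extrusion per mm of travel: 0.4 × 0.15 / (π × 0.875²) = 0.024945. Accumulating E over each segment gives final E = 1.7940.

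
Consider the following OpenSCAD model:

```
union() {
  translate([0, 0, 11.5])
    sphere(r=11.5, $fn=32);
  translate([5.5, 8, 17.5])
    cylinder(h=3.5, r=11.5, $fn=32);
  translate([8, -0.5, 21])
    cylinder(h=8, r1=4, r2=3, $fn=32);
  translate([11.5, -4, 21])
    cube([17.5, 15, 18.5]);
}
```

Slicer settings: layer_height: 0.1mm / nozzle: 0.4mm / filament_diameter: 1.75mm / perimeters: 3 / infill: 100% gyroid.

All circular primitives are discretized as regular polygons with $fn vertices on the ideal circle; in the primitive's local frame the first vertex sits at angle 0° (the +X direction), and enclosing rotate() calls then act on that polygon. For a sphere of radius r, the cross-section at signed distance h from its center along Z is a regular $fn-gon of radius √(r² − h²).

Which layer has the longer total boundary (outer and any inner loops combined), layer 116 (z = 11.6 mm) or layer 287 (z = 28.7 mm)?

Layer 116 (z = 11.6): the r=11.5 sphere slices to a regular 32-gon of circumradius 11.500 (√(r²−h²) with h=0.1 from center) (perimeter = 2·32·11.500·sin(180°/32) = 72.14 mm); the cylinder at (5.5, 8) is absent (z outside [17.5, 21]); the cone at (8, -0.5) does not reach this height (z outside [21, 29]); the cube at (11.5, -4) does not reach this height (z outside [21, 39.5]); Taking the union: only the r=11.5 sphere is present, so the union is just that shape — boundary = 72.14 mm. So its perimeter = 72.14 mm. Layer 287 (z = 28.7): the sphere is not intersected at this z (|z−center|=17.200 > r=11.5); the cylinder at (5.5, 8) does not reach this height (z outside [17.5, 21]); the cone at (8, -0.5) (r1=4→r2=3) has section circumradius 3.038 here — a regular 32-gon (perimeter = 2·32·3.038·sin(180°/32) = 19.05 mm); the cube at (11.5, -4) (footprint 17.5×15) is included at this height (perimeter 65.00 mm); Combining (union): the 2 present regions are separate (no shared area or edge), so areas and boundary lengths simply add and each stays a separate island — boundary = 84.05 mm. So its perimeter = 84.05 mm. Layer 287 is larger (84.05 vs 72.14 mm).

layer 287 (z = 28.7 mm)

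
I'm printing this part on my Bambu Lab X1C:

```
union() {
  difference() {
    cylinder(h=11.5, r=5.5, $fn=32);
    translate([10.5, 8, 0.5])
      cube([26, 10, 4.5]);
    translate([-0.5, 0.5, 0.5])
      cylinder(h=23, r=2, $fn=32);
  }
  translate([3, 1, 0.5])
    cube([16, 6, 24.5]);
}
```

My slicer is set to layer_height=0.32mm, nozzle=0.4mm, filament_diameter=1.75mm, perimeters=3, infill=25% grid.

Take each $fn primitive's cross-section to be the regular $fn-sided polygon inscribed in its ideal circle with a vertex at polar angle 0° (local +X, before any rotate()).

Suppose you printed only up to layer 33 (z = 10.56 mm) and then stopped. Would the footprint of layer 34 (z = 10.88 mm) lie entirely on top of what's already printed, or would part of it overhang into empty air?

entirely on top

Compare the two slices. At z = 10.56: the r=5.5 cylinder contributes a regular 32-gon of circumradius 5.5 (area = (32/2)·5.500²·sin(360°/32) = 94.42 mm²); the cube at (10.5, 8) does not reach this height (z outside [0.5, 5]); the r=2 cylinder at (-0.5, 0.5) gives a regular 32-gon of circumradius 2 (constant along its height) (area = (32/2)·2.000²·sin(360°/32) = 12.49 mm²); Subtracting the remaining from the first: starting from the r=5.5 cylinder (94.42 mm²), the r=2 cylinder at (-0.5, 0.5) lies wholly inside it (removes its full 12.49 mm² and its 12.55 mm outline becomes a hole wall) — area = 81.94 mm²; the cube at (3, 1) is present — its section is the full 16×6 rectangle (area 96.00 mm²); Taking the union: the regions partially overlap — summed areas 177.94 mm² minus the doubly-counted overlap 5.57 mm² gives 172.37 mm² — area = 172.37 mm². At z = 10.88: the r=5.5 cylinder contributes a regular 32-gon of circumradius 5.5 (area = (32/2)·5.500²·sin(360°/32) = 94.42 mm²); the cube at (10.5, 8) does not reach this height (z outside [0.5, 5]); the r=2 cylinder at (-0.5, 0.5) contributes a regular 32-gon of circumradius 2 (area = (32/2)·2.000²·sin(360°/32) = 12.49 mm²); Taking the first minus the rest: starting from the r=5.5 cylinder (94.42 mm²), the r=2 cylinder at (-0.5, 0.5) lies wholly inside it (removes its full 12.49 mm² and its 12.55 mm outline becomes a hole wall) — area = 81.94 mm²; the cube at (3, 1) is present — its section is the full 16×6 rectangle (area 96.00 mm²); Taking the union: the regions partially overlap — summed areas 177.94 mm² minus the doubly-counted overlap 5.57 mm² gives 172.37 mm² — area = 172.37 mm². Checking containment: the cross-section at z = 10.88 is a subset of the cross-section at z = 10.56.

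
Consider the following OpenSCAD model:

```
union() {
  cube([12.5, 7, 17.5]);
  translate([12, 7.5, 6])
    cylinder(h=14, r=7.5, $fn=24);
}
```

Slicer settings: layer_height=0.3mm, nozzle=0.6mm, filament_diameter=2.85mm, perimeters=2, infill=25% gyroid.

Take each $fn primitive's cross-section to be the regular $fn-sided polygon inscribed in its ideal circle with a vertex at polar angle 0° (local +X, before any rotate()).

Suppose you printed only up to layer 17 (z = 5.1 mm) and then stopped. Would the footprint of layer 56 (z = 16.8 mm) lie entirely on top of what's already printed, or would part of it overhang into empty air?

Compare the two slices. At z = 5.1: the 12.5×7 cube contributes its full rectangle (area 87.50 mm²); the cylinder at (12, 7.5) does not reach this height (z outside [6, 20]); Taking the union: only the 12.5×7 cube is present, so the union is just that shape — area = 87.50 mm². At z = 16.8: the 12.5×7 cube contributes its full rectangle (area 87.50 mm²); the cylinder at (12, 7.5): section is a regular 24-gon, circumradius r=7.5 (area = (24/2)·7.500²·sin(360°/24) = 174.70 mm²); Taking the union: the regions partially overlap — summed areas 262.20 mm² minus the doubly-counted overlap 43.43 mm² gives 218.78 mm² — area = 218.78 mm². Checking containment: at z = 16.8 the cross-section extends beyond the z = 5.1 cross-section by about 131.28 mm².

part overhangs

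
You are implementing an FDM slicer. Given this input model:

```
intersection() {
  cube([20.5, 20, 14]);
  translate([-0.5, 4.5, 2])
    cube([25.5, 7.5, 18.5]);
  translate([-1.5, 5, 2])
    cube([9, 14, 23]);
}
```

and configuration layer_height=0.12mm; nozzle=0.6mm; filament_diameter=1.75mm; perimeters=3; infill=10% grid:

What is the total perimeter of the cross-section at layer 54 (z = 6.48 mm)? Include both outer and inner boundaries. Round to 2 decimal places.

29.00 mm

At z = 6.48 mm: the 20.5×20 cube contributes its full rectangle (perimeter 81.00 mm); the cube at (-0.5, 4.5) (footprint 25.5×7.5) is included at this height (perimeter 66.00 mm); the cube at (-1.5, 5) (footprint 9×14) is included at this height (perimeter 46.00 mm); Keeping only the common overlap: the 25.5×7.5 cube at (-0.5, 4.5) partially overlaps the 20.5×20 cube; clipping to the common part keeps 153.75 mm²; the 9×14 cube at (-1.5, 5) partially overlaps the running intersection; clipping to the common part keeps 52.50 mm² — boundary = 29.00 mm. Overall, the cross-section is a single solid region. Total boundary length (outer) = 29.00 mm.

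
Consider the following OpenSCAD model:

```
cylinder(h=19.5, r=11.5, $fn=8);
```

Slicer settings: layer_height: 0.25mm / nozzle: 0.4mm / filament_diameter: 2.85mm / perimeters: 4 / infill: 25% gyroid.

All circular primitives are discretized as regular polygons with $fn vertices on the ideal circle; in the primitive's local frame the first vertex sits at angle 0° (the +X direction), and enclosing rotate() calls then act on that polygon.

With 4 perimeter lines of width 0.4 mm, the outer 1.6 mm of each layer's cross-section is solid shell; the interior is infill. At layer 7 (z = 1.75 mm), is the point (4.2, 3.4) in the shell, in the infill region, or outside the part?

infill

At z = 1.75 mm: the r=11.5 cylinder gives a regular 8-gon of circumradius 11.5 (constant along its height). Overall, the cross-section is a single solid region. The nearest boundary edge runs (11.50, 0.00)→(8.13, 8.13); distance from the point to it = 5.44 mm. The point is inside the cross-section and 5.44 mm from the nearest boundary — more than the 1.6 mm shell width (4 × 0.4), so it's in the infill interior.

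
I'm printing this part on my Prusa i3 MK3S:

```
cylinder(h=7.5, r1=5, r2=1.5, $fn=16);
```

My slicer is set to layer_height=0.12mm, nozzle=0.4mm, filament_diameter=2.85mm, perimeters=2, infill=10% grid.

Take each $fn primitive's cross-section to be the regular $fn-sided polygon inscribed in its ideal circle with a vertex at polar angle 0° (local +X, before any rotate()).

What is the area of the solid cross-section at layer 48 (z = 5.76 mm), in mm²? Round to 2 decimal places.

16.36 mm²

At z = 5.76 mm: the cone contributes a regular 16-gon of circumradius 2.312 (interpolated between r1=5 and r2=1.5 at t=0.768) (area = (16/2)·2.312²·sin(360°/16) = 16.36 mm²). Overall, the cross-section is a single solid region. Net area = 16.36 mm².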